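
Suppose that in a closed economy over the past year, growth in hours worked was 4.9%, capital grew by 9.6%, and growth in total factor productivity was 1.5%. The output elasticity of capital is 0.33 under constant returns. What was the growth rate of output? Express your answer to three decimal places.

Output grew 7.951%.

Labor's share = 1 − 0.33 = 0.67.
Capital: 0.33 × 9.6 = 3.168 pp.
Hours worked: 0.67 × 4.9 = 3.283 pp.
Output growth = 1.5 + 6.451 = 7.951%.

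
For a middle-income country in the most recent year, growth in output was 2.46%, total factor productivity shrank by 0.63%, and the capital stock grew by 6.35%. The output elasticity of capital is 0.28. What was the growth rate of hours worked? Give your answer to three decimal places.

Labor's share = 1 − 0.28 = 0.72.
gY = gA + 0.28×6.35 + 0.72×g.
0.72×g = 2.46 + 0.63 − 1.778 = 1.312.
g = 1.312 / 0.72 = 1.82222%.

Hours worked growth was 1.822%.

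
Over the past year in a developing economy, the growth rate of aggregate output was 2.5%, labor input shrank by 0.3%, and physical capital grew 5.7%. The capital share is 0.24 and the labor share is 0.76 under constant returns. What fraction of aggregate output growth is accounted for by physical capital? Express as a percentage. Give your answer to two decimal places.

Physical capital contributed 0.24 × 5.7 = 1.368 pp.
Share of growth = 1.368 / 2.5 × 100 = 54.72%.

Physical capital accounted for 54.72% of growth.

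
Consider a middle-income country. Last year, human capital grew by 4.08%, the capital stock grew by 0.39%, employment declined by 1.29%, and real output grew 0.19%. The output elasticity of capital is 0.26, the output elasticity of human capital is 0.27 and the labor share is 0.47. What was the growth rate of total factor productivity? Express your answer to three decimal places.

Labor's share = 1 − 0.26 − 0.27 = 0.47.
The capital stock: 0.26 × 0.39 = 0.1014 pp.
Human capital: 0.27 × 4.08 = 1.1016 pp.
Employment: 0.47 × (-1.29) = -0.6063 pp.
TFP growth = 0.19 − 0.5967 = -0.4067%.

-0.407%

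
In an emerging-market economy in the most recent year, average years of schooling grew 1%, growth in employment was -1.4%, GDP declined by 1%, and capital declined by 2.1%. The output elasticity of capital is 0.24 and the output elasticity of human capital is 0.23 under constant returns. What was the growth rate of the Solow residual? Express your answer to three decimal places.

Labor's share = 1 − 0.24 − 0.23 = 0.53.
Capital: 0.24 × (-2.1) = -0.504 pp.
Average years of schooling: 0.23 × 1 = 0.23 pp.
Employment: 0.53 × (-1.4) = -0.742 pp.
TFP growth = -1 + 1.016 = 0.016%.

0.016%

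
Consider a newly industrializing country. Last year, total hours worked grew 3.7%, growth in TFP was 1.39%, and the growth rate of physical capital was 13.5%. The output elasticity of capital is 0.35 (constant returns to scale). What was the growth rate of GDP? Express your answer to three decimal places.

8.520%

Labor's share = 1 − 0.35 = 0.65.
Physical capital: 0.35 × 13.5 = 4.725 pp.
Total hours worked: 0.65 × 3.7 = 2.405 pp.
Output growth = 1.39 + 7.13 = 8.52%.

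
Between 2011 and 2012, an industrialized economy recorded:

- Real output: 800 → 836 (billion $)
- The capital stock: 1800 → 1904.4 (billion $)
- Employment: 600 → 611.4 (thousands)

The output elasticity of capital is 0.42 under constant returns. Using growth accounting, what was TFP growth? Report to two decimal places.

Real output growth = (836 − 800) / 800 = 4.5%.
The capital stock growth = (1904.4 − 1800) / 1800 = 5.8%.
Employment growth = (611.4 − 600) / 600 = 1.9%.
Labor's share = 1 − 0.42 = 0.58.
The capital stock: 0.42 × 5.8 = 2.436 pp.
Employment: 0.58 × 1.9 = 1.102 pp.
TFP growth = 4.5 − 3.538 = 0.962%.

0.96%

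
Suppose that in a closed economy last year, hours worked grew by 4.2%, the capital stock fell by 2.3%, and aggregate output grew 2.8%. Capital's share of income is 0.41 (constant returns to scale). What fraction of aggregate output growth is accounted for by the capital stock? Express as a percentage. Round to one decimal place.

The capital stock accounted for -33.7% of growth.

The capital stock contributed 0.41 × (-2.3) = -0.943 pp.
Share of growth = -0.943 / 2.8 × 100 = -33.679%.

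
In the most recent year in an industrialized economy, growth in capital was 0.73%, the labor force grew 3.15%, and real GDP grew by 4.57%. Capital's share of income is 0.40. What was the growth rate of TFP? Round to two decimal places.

TFP growth was 2.39%.

Labor's share = 1 − 0.4 = 0.6.
Capital: 0.4 × 0.73 = 0.292 pp.
The labor force: 0.6 × 3.15 = 1.89 pp.
TFP growth = 4.57 − 2.182 = 2.388%.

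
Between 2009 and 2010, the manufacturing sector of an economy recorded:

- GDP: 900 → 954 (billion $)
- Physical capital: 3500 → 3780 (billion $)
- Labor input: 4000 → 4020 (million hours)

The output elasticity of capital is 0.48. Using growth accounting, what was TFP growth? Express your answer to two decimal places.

GDP growth = (954 − 900) / 900 = 6%.
Physical capital growth = (3780 − 3500) / 3500 = 8%.
Labor input growth = (4020 − 4000) / 4000 = 0.5%.
Labor's share = 1 − 0.48 = 0.52.
Physical capital: 0.48 × 8 = 3.84 pp.
Labor input: 0.52 × 0.5 = 0.26 pp.
TFP growth = 6 − 4.1 = 1.9%.

1.90%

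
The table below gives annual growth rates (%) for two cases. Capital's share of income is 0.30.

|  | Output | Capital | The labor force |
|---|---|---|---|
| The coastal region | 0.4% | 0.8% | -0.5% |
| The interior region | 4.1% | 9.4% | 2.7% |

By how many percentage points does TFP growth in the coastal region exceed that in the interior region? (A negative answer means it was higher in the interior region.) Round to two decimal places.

1.12 percentage points

Labor's share = 1 − 0.3 = 0.7.
The coastal region: TFP = 0.4 − 0.24 + 0.35 = 0.51%.
The interior region: TFP = 4.1 − 2.82 − 1.89 = -0.61%.
Difference = 0.51 − (-0.61) = 1.12 pp.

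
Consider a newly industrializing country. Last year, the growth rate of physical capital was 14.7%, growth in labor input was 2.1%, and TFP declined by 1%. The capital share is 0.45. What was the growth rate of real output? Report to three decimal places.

Real output growth was 6.770%.

Labor's share = 1 − 0.45 = 0.55.
Physical capital: 0.45 × 14.7 = 6.615 pp.
Labor input: 0.55 × 2.1 = 1.155 pp.
Output growth = -1 + 7.77 = 6.77%.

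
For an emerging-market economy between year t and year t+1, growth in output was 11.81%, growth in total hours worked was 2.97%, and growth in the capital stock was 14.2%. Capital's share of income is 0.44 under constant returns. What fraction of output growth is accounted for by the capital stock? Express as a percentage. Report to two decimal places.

The capital stock contributed 0.44 × 14.2 = 6.248 pp.
Share of growth = 6.248 / 11.81 × 100 = 52.9043%.

52.90%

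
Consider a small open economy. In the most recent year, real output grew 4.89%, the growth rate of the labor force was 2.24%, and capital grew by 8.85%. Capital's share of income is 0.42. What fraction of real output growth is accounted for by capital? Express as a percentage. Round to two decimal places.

Capital contributed 0.42 × 8.85 = 3.717 pp.
Share of growth = 3.717 / 4.89 × 100 = 76.0123%.

76.01%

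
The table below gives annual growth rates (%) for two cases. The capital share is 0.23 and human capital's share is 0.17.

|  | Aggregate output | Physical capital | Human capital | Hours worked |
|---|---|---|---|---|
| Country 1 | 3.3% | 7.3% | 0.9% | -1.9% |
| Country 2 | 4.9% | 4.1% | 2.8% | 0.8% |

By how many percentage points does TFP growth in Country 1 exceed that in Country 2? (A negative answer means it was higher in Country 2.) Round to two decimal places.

Labor's share = 1 − 0.23 − 0.17 = 0.6.
Country 1: TFP = 3.3 − 1.679 − 0.153 + 1.14 = 2.608%.
Country 2: TFP = 4.9 − 0.943 − 0.476 − 0.48 = 3.001%.
Difference = 2.608 − (3.001) = -0.393 pp.

-0.39 percentage points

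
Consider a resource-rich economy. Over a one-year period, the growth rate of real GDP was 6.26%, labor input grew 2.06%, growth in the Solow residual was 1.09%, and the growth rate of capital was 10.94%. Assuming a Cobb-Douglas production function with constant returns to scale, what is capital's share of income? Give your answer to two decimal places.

gY = gA + α·gK + (1−α)·gL, so gY − gA − gL = α(gK − gL).
6.26 − 1.09 − 2.06 = α × (10.94 − 2.06).
3.11 = 8.88 α, so α = 0.3502.

Capital's share of income is 0.35.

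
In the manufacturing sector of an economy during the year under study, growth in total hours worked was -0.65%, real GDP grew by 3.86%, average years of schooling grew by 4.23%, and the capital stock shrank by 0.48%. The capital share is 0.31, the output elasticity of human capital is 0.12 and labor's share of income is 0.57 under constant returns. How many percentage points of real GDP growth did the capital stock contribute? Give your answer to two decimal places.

Contribution = share × growth = 0.31 × (-0.48) = -0.1488 pp.

-0.15 percentage points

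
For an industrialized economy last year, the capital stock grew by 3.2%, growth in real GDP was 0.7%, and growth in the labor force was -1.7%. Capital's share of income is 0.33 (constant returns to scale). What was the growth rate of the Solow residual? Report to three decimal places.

Labor's share = 1 − 0.33 = 0.67.
The capital stock: 0.33 × 3.2 = 1.056 pp.
The labor force: 0.67 × (-1.7) = -1.139 pp.
TFP growth = 0.7 + 0.083 = 0.783%.

0.783%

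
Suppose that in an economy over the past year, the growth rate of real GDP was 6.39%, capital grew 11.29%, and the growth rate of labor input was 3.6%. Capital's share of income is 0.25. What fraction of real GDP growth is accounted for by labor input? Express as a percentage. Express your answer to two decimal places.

Labor's share = 1 − 0.25 = 0.75.
Labor input contributed 0.75 × 3.6 = 2.7 pp.
Share of growth = 2.7 / 6.39 × 100 = 42.2535%.

42.25%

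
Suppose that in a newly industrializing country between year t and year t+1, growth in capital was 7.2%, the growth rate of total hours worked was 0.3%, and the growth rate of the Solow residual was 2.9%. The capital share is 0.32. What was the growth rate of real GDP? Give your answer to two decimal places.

Labor's share = 1 − 0.32 = 0.68.
Capital: 0.32 × 7.2 = 2.304 pp.
Total hours worked: 0.68 × 0.3 = 0.204 pp.
Output growth = 2.9 + 2.508 = 5.408%.

Real GDP growth was 5.41%.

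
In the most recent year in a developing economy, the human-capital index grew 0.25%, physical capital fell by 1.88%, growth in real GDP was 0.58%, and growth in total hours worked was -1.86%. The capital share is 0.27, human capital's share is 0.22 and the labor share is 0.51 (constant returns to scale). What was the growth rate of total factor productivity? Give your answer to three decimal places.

1.981%

Labor's share = 1 − 0.27 − 0.22 = 0.51.
Physical capital: 0.27 × (-1.88) = -0.5076 pp.
The human-capital index: 0.22 × 0.25 = 0.055 pp.
Total hours worked: 0.51 × (-1.86) = -0.9486 pp.
TFP growth = 0.58 + 1.4012 = 1.9812%.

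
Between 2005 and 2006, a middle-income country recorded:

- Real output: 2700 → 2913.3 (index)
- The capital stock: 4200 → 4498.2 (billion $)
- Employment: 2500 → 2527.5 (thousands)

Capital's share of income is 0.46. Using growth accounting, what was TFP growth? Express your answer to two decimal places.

TFP grew 4.04%.

Real output growth = (2913.3 − 2700) / 2700 = 7.9%.
The capital stock growth = (4498.2 − 4200) / 4200 = 7.1%.
Employment growth = (2527.5 − 2500) / 2500 = 1.1%.
Labor's share = 1 − 0.46 = 0.54.
The capital stock: 0.46 × 7.1 = 3.266 pp.
Employment: 0.54 × 1.1 = 0.594 pp.
TFP growth = 7.9 − 3.86 = 4.04%.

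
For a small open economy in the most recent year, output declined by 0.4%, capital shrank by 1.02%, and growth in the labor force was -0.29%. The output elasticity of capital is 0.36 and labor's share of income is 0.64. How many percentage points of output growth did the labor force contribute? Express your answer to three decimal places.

Labor's share = 1 − 0.36 = 0.64.
Contribution = share × growth = 0.64 × (-0.29) = -0.1856 pp.

-0.186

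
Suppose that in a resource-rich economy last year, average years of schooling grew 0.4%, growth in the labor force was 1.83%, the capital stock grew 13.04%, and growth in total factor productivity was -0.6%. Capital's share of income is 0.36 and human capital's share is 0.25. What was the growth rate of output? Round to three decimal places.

Labor's share = 1 − 0.36 − 0.25 = 0.39.
The capital stock: 0.36 × 13.04 = 4.6944 pp.
Average years of schooling: 0.25 × 0.4 = 0.1 pp.
The labor force: 0.39 × 1.83 = 0.7137 pp.
Output growth = -0.6 + 5.5081 = 4.9081%.

4.908%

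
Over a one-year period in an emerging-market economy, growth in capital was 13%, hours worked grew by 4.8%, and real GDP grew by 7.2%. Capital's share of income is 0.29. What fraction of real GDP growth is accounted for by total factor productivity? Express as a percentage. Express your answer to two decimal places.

Labor's share = 1 − 0.29 = 0.71.
Capital: 0.29 × 13 = 3.77 pp.
Hours worked: 0.71 × 4.8 = 3.408 pp.
TFP growth = 7.2 − 7.178 = 0.022%.
TFP share of growth = 0.022 / 7.2 × 100 = 0.3056%.

0.31%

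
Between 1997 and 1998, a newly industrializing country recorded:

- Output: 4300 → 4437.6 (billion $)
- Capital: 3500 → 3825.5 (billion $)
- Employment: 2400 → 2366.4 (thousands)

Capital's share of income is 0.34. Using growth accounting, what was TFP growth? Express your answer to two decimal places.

Output growth = (4437.6 − 4300) / 4300 = 3.2%.
Capital growth = (3825.5 − 3500) / 3500 = 9.3%.
Employment growth = (2366.4 − 2400) / 2400 = -1.4%.
Labor's share = 1 − 0.34 = 0.66.
Capital: 0.34 × 9.3 = 3.162 pp.
Employment: 0.66 × (-1.4) = -0.924 pp.
TFP growth = 3.2 − 2.238 = 0.962%.

0.96%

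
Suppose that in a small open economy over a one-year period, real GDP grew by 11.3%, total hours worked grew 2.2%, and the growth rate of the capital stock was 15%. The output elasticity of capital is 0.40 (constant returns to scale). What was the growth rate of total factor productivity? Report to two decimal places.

Total factor productivity grew 3.98%.

Labor's share = 1 − 0.4 = 0.6.
The capital stock: 0.4 × 15 = 6 pp.
Total hours worked: 0.6 × 2.2 = 1.32 pp.
TFP growth = 11.3 − 7.32 = 3.98%.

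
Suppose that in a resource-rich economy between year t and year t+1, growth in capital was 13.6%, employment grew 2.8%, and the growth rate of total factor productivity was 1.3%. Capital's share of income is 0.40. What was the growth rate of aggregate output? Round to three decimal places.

Labor's share = 1 − 0.4 = 0.6.
Capital: 0.4 × 13.6 = 5.44 pp.
Employment: 0.6 × 2.8 = 1.68 pp.
Output growth = 1.3 + 7.12 = 8.42%.

8.420%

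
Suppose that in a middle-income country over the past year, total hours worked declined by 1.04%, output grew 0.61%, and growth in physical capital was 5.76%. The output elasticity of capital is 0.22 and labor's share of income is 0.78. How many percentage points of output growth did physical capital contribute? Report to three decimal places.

1.267 pp

Contribution = share × growth = 0.22 × 5.76 = 1.2672 pp.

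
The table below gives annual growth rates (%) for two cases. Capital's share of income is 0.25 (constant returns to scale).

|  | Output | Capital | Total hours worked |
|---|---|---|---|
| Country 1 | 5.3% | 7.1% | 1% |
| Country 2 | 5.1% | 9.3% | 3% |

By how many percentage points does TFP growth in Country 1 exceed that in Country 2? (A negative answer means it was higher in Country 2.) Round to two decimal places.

2.25 percentage points

Labor's share = 1 − 0.25 = 0.75.
Country 1: TFP = 5.3 − 1.775 − 0.75 = 2.775%.
Country 2: TFP = 5.1 − 2.325 − 2.25 = 0.525%.
Difference = 2.775 − (0.525) = 2.25 pp.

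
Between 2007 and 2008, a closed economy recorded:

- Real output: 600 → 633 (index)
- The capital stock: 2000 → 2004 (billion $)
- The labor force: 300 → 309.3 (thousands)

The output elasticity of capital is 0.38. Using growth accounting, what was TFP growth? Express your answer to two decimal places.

Real output growth = (633 − 600) / 600 = 5.5%.
The capital stock growth = (2004 − 2000) / 2000 = 0.2%.
The labor force growth = (309.3 − 300) / 300 = 3.1%.
Labor's share = 1 − 0.38 = 0.62.
The capital stock: 0.38 × 0.2 = 0.076 pp.
The labor force: 0.62 × 3.1 = 1.922 pp.
TFP growth = 5.5 − 1.998 = 3.502%.

3.50%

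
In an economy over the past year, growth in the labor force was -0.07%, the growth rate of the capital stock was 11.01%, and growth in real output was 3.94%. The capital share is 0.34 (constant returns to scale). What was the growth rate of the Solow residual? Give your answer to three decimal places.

Labor's share = 1 − 0.34 = 0.66.
The capital stock: 0.34 × 11.01 = 3.7434 pp.
The labor force: 0.66 × (-0.07) = -0.0462 pp.
TFP growth = 3.94 − 3.6972 = 0.2428%.

0.243%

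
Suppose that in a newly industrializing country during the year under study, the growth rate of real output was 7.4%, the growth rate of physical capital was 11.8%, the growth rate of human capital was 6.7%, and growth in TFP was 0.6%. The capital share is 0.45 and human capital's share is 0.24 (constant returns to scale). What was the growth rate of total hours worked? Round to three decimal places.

-0.381%

Labor's share = 1 − 0.45 − 0.24 = 0.31.
gY = gA + 0.45×11.8 + 0.24×6.7 + 0.31×g.
0.31×g = 7.4 − 0.6 − 6.918 = -0.118.
g = -0.118 / 0.31 = -0.38065%.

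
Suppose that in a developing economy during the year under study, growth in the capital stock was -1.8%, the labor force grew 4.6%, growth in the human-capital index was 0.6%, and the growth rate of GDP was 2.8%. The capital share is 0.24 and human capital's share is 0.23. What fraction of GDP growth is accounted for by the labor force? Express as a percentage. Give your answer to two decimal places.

The labor force accounted for 87.07% of growth.

Labor's share = 1 − 0.24 − 0.23 = 0.53.
The labor force contributed 0.53 × 4.6 = 2.438 pp.
Share of growth = 2.438 / 2.8 × 100 = 87.0714%.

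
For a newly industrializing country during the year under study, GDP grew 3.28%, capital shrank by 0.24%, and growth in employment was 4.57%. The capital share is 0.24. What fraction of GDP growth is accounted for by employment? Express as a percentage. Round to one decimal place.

Labor's share = 1 − 0.24 = 0.76.
Employment contributed 0.76 × 4.57 = 3.4732 pp.
Share of growth = 3.4732 / 3.28 × 100 = 105.89%.

Employment accounted for 105.9% of growth.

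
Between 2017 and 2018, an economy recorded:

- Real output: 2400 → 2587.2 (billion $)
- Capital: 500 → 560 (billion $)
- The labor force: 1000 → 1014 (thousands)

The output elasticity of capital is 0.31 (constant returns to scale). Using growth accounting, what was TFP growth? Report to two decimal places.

Real output growth = (2587.2 − 2400) / 2400 = 7.8%.
Capital growth = (560 − 500) / 500 = 12%.
The labor force growth = (1014 − 1000) / 1000 = 1.4%.
Labor's share = 1 − 0.31 = 0.69.
Capital: 0.31 × 12 = 3.72 pp.
The labor force: 0.69 × 1.4 = 0.966 pp.
TFP growth = 7.8 − 4.686 = 3.114%.

TFP grew 3.11%.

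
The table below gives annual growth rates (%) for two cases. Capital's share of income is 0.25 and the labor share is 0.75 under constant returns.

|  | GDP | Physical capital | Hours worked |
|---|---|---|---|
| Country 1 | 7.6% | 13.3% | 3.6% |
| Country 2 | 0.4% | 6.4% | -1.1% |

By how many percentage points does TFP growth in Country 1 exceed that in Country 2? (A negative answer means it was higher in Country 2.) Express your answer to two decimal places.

Labor's share = 1 − 0.25 = 0.75.
Country 1: TFP = 7.6 − 3.325 − 2.7 = 1.575%.
Country 2: TFP = 0.4 − 1.6 + 0.825 = -0.375%.
Difference = 1.575 − (-0.375) = 1.95 pp.

1.95 percentage points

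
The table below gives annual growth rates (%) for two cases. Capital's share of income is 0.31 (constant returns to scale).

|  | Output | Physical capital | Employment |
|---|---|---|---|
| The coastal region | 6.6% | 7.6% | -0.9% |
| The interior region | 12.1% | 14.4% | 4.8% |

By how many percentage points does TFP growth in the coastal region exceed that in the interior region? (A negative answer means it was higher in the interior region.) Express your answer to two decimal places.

0.54 percentage points

Labor's share = 1 − 0.31 = 0.69.
The coastal region: TFP = 6.6 − 2.356 + 0.621 = 4.865%.
The interior region: TFP = 12.1 − 4.464 − 3.312 = 4.324%.
Difference = 4.865 − (4.324) = 0.541 pp.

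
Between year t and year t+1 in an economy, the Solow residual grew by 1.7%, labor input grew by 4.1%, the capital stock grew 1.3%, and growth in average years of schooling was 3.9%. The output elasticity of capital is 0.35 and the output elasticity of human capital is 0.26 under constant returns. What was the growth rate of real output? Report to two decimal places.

Labor's share = 1 − 0.35 − 0.26 = 0.39.
The capital stock: 0.35 × 1.3 = 0.455 pp.
Average years of schooling: 0.26 × 3.9 = 1.014 pp.
Labor input: 0.39 × 4.1 = 1.599 pp.
Output growth = 1.7 + 3.068 = 4.768%.

Real output grew 4.77%.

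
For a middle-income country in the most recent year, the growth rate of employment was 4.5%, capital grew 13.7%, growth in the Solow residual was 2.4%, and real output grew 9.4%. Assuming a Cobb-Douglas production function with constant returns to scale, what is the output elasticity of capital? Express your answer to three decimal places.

The output elasticity of capital is 0.272.

gY = gA + α·gK + (1−α)·gL, so gY − gA − gL = α(gK − gL).
9.4 − 2.4 − 4.5 = α × (13.7 − 4.5).
2.5 = 9.2 α, so α = 0.27174.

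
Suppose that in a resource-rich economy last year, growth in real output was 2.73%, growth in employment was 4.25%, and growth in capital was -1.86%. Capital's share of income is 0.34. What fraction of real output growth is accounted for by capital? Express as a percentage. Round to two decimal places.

Capital accounted for -23.16% of growth.

Capital contributed 0.34 × (-1.86) = -0.6324 pp.
Share of growth = -0.6324 / 2.73 × 100 = -23.1648%.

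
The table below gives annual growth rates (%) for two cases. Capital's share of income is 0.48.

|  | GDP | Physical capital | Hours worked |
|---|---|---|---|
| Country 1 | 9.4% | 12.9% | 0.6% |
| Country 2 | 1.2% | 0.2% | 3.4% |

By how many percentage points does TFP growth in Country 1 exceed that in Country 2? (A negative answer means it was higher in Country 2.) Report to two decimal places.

Labor's share = 1 − 0.48 = 0.52.
Country 1: TFP = 9.4 − 6.192 − 0.312 = 2.896%.
Country 2: TFP = 1.2 − 0.096 − 1.768 = -0.664%.
Difference = 2.896 − (-0.664) = 3.56 pp.

3.56 percentage points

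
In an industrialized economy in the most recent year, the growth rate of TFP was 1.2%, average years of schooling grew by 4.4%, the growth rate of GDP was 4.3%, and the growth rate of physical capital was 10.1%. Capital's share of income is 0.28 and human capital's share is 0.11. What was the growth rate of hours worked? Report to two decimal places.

Labor's share = 1 − 0.28 − 0.11 = 0.61.
gY = gA + 0.28×10.1 + 0.11×4.4 + 0.61×g.
0.61×g = 4.3 − 1.2 − 3.312 = -0.212.
g = -0.212 / 0.61 = -0.3475%.

-0.35%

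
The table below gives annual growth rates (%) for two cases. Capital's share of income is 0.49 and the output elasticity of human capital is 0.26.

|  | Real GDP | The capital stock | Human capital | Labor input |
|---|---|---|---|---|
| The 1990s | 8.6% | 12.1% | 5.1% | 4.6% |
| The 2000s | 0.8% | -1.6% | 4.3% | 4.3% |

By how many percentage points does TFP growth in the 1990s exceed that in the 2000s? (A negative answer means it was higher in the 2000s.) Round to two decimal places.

Labor's share = 1 − 0.49 − 0.26 = 0.25.
The 1990s: TFP = 8.6 − 5.929 − 1.326 − 1.15 = 0.195%.
The 2000s: TFP = 0.8 + 0.784 − 1.118 − 1.075 = -0.609%.
Difference = 0.195 − (-0.609) = 0.804 pp.

0.80 percentage points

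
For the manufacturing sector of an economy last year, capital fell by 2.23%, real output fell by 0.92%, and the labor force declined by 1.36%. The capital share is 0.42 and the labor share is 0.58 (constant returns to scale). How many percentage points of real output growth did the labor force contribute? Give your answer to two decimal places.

-0.79 percentage points

Labor's share = 1 − 0.42 = 0.58.
Contribution = share × growth = 0.58 × (-1.36) = -0.7888 pp.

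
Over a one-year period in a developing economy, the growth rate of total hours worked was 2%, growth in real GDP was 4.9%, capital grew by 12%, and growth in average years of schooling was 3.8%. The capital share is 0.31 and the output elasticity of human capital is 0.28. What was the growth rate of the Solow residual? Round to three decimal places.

Labor's share = 1 − 0.31 − 0.28 = 0.41.
Capital: 0.31 × 12 = 3.72 pp.
Average years of schooling: 0.28 × 3.8 = 1.064 pp.
Total hours worked: 0.41 × 2 = 0.82 pp.
TFP growth = 4.9 − 5.604 = -0.704%.

-0.704%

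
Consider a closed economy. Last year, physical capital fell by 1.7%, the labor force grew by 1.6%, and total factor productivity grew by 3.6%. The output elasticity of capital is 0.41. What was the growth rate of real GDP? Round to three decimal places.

Real GDP growth was 3.847%.

Labor's share = 1 − 0.41 = 0.59.
Physical capital: 0.41 × (-1.7) = -0.697 pp.
The labor force: 0.59 × 1.6 = 0.944 pp.
Output growth = 3.6 + 0.247 = 3.847%.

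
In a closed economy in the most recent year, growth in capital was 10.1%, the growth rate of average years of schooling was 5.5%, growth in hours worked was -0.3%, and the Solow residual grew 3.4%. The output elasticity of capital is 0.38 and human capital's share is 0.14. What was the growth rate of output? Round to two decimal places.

Labor's share = 1 − 0.38 − 0.14 = 0.48.
Capital: 0.38 × 10.1 = 3.838 pp.
Average years of schooling: 0.14 × 5.5 = 0.77 pp.
Hours worked: 0.48 × (-0.3) = -0.144 pp.
Output growth = 3.4 + 4.464 = 7.864%.

Output growth was 7.86%.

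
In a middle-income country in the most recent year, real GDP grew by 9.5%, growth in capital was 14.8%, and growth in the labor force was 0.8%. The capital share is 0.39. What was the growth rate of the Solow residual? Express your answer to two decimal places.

3.24%

Labor's share = 1 − 0.39 = 0.61.
Capital: 0.39 × 14.8 = 5.772 pp.
The labor force: 0.61 × 0.8 = 0.488 pp.
TFP growth = 9.5 − 6.26 = 3.24%.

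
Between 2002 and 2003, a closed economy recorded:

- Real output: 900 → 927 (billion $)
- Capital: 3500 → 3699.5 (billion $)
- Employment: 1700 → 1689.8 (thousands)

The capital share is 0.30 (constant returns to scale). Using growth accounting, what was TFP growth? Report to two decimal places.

Real output growth = (927 − 900) / 900 = 3%.
Capital growth = (3699.5 − 3500) / 3500 = 5.7%.
Employment growth = (1689.8 − 1700) / 1700 = -0.6%.
Labor's share = 1 − 0.3 = 0.7.
Capital: 0.3 × 5.7 = 1.71 pp.
Employment: 0.7 × (-0.6) = -0.42 pp.
TFP growth = 3 − 1.29 = 1.71%.

TFP growth was 1.71%.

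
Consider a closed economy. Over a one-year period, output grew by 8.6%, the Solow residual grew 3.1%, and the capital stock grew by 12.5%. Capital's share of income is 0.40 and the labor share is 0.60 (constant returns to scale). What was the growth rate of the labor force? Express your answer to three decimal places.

Labor's share = 1 − 0.4 = 0.6.
gY = gA + 0.4×12.5 + 0.6×g.
0.6×g = 8.6 − 3.1 − 5 = 0.5.
g = 0.5 / 0.6 = 0.83333%.

0.833%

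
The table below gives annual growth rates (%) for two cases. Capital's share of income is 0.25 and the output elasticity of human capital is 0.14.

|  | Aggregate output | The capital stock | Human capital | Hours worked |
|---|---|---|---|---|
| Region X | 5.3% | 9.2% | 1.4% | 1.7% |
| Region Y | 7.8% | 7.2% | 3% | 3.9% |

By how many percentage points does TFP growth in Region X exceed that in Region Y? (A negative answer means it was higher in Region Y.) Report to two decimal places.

-1.43 percentage points

Labor's share = 1 − 0.25 − 0.14 = 0.61.
Region X: TFP = 5.3 − 2.3 − 0.196 − 1.037 = 1.767%.
Region Y: TFP = 7.8 − 1.8 − 0.42 − 2.379 = 3.201%.
Difference = 1.767 − (3.201) = -1.434 pp.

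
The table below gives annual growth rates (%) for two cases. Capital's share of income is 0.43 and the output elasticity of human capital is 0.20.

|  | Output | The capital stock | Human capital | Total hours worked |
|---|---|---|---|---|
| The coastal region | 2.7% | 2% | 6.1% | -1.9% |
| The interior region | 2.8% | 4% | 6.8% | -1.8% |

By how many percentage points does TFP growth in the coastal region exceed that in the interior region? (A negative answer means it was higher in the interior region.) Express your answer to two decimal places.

0.94 percentage points

Labor's share = 1 − 0.43 − 0.2 = 0.37.
The coastal region: TFP = 2.7 − 0.86 − 1.22 + 0.703 = 1.323%.
The interior region: TFP = 2.8 − 1.72 − 1.36 + 0.666 = 0.386%.
Difference = 1.323 − (0.386) = 0.937 pp.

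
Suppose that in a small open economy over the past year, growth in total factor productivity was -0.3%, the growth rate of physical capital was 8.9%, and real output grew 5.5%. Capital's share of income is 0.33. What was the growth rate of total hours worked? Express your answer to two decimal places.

Total hours worked growth was 4.27%.

Labor's share = 1 − 0.33 = 0.67.
gY = gA + 0.33×8.9 + 0.67×g.
0.67×g = 5.5 + 0.3 − 2.937 = 2.863.
g = 2.863 / 0.67 = 4.2731%.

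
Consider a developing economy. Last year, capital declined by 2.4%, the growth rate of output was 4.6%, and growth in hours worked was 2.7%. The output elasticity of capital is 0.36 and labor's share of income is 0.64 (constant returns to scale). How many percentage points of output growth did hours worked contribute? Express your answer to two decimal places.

1.73 percentage points

Labor's share = 1 − 0.36 = 0.64.
Contribution = share × growth = 0.64 × 2.7 = 1.728 pp.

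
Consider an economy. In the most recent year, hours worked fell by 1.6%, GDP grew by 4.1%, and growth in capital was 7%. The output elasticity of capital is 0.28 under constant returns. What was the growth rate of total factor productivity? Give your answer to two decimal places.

Labor's share = 1 − 0.28 = 0.72.
Capital: 0.28 × 7 = 1.96 pp.
Hours worked: 0.72 × (-1.6) = -1.152 pp.
TFP growth = 4.1 − 0.808 = 3.292%.

Total factor productivity grew 3.29%.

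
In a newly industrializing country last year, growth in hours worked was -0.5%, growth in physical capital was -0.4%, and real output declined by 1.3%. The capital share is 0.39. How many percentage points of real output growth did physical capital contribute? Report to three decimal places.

Contribution = share × growth = 0.39 × (-0.4) = -0.156 pp.

-0.156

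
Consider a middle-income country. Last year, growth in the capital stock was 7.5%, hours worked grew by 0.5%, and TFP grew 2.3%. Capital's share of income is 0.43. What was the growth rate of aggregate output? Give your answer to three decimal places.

Labor's share = 1 − 0.43 = 0.57.
The capital stock: 0.43 × 7.5 = 3.225 pp.
Hours worked: 0.57 × 0.5 = 0.285 pp.
Output growth = 2.3 + 3.51 = 5.81%.

5.810%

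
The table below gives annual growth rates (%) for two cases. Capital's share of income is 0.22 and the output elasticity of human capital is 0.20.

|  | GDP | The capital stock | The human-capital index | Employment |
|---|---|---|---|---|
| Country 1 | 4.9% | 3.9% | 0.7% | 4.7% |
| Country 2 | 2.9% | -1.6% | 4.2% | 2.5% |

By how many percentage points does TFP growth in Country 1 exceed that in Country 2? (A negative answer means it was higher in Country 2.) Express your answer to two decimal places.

0.21 percentage points

Labor's share = 1 − 0.22 − 0.2 = 0.58.
Country 1: TFP = 4.9 − 0.858 − 0.14 − 2.726 = 1.176%.
Country 2: TFP = 2.9 + 0.352 − 0.84 − 1.45 = 0.962%.
Difference = 1.176 − (0.962) = 0.214 pp.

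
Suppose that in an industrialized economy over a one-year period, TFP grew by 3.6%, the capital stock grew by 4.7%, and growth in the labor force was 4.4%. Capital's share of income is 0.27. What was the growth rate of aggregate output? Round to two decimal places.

Labor's share = 1 − 0.27 = 0.73.
The capital stock: 0.27 × 4.7 = 1.269 pp.
The labor force: 0.73 × 4.4 = 3.212 pp.
Output growth = 3.6 + 4.481 = 8.081%.

8.08%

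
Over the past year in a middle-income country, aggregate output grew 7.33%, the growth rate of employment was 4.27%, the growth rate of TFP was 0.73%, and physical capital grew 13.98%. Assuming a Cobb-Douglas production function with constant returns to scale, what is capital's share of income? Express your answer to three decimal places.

α = 0.240

gY = gA + α·gK + (1−α)·gL, so gY − gA − gL = α(gK − gL).
7.33 − 0.73 − 4.27 = α × (13.98 − 4.27).
2.33 = 9.71 α, so α = 0.23996.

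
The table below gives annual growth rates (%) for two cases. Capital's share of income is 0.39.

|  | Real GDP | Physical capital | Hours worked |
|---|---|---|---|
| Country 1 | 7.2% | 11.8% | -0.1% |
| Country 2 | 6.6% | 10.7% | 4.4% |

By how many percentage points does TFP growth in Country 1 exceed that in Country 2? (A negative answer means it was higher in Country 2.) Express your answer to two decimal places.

Labor's share = 1 − 0.39 = 0.61.
Country 1: TFP = 7.2 − 4.602 + 0.061 = 2.659%.
Country 2: TFP = 6.6 − 4.173 − 2.684 = -0.257%.
Difference = 2.659 − (-0.257) = 2.916 pp.

2.92 percentage points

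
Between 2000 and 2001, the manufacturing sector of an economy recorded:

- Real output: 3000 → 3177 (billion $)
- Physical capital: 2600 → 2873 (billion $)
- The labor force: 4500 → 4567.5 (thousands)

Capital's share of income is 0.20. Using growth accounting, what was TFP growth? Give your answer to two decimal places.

Real output growth = (3177 − 3000) / 3000 = 5.9%.
Physical capital growth = (2873 − 2600) / 2600 = 10.5%.
The labor force growth = (4567.5 − 4500) / 4500 = 1.5%.
Labor's share = 1 − 0.2 = 0.8.
Physical capital: 0.2 × 10.5 = 2.1 pp.
The labor force: 0.8 × 1.5 = 1.2 pp.
TFP growth = 5.9 − 3.3 = 2.6%.

2.60%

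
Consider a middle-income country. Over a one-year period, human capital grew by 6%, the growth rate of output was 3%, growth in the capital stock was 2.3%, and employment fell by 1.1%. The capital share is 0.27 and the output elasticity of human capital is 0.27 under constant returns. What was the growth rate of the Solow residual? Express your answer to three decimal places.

Labor's share = 1 − 0.27 − 0.27 = 0.46.
The capital stock: 0.27 × 2.3 = 0.621 pp.
Human capital: 0.27 × 6 = 1.62 pp.
Employment: 0.46 × (-1.1) = -0.506 pp.
TFP growth = 3 − 1.735 = 1.265%.

1.265%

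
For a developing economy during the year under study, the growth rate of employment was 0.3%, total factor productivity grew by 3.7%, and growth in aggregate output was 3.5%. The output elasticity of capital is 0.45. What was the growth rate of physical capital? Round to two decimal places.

-0.81%

Labor's share = 1 − 0.45 = 0.55.
gY = gA + 0.55×0.3 + 0.45×g.
0.45×g = 3.5 − 3.7 − 0.165 = -0.365.
g = -0.365 / 0.45 = -0.8111%.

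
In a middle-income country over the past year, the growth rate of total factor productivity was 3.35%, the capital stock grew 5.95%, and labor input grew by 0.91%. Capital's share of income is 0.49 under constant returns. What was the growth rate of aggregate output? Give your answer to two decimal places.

Aggregate output grew 6.73%.

Labor's share = 1 − 0.49 = 0.51.
The capital stock: 0.49 × 5.95 = 2.9155 pp.
Labor input: 0.51 × 0.91 = 0.4641 pp.
Output growth = 3.35 + 3.3796 = 6.7296%.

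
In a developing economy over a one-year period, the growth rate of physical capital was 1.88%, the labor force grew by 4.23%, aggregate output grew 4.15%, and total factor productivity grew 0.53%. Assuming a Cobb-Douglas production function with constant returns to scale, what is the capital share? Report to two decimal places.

α = 0.26

gY = gA + α·gK + (1−α)·gL, so gY − gA − gL = α(gK − gL).
4.15 − 0.53 − 4.23 = α × (1.88 − 4.23).
-0.61 = -2.35 α, so α = 0.2596.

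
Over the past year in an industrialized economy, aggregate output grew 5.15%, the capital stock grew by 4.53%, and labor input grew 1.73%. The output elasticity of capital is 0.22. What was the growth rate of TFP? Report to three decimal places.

TFP grew 2.804%.

Labor's share = 1 − 0.22 = 0.78.
The capital stock: 0.22 × 4.53 = 0.9966 pp.
Labor input: 0.78 × 1.73 = 1.3494 pp.
TFP growth = 5.15 − 2.346 = 2.804%.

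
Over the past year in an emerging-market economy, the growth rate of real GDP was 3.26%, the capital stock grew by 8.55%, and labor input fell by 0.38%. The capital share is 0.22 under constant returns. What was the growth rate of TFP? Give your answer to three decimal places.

TFP growth was 1.675%.

Labor's share = 1 − 0.22 = 0.78.
The capital stock: 0.22 × 8.55 = 1.881 pp.
Labor input: 0.78 × (-0.38) = -0.2964 pp.
TFP growth = 3.26 − 1.5846 = 1.6754%.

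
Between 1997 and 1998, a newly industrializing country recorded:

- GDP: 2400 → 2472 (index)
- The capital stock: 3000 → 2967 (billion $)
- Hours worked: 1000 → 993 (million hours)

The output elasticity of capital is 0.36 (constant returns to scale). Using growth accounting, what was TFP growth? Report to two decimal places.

TFP grew 3.84%.

GDP growth = (2472 − 2400) / 2400 = 3%.
The capital stock growth = (2967 − 3000) / 3000 = -1.1%.
Hours worked growth = (993 − 1000) / 1000 = -0.7%.
Labor's share = 1 − 0.36 = 0.64.
The capital stock: 0.36 × (-1.1) = -0.396 pp.
Hours worked: 0.64 × (-0.7) = -0.448 pp.
TFP growth = 3 + 0.844 = 3.844%.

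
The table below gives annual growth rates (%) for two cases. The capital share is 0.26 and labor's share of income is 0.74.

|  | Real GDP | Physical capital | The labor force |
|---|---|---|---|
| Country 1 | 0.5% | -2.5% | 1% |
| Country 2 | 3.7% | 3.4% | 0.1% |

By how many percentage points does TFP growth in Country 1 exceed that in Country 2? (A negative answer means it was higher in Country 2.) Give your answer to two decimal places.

Labor's share = 1 − 0.26 = 0.74.
Country 1: TFP = 0.5 + 0.65 − 0.74 = 0.41%.
Country 2: TFP = 3.7 − 0.884 − 0.074 = 2.742%.
Difference = 0.41 − (2.742) = -2.332 pp.

-2.33 percentage points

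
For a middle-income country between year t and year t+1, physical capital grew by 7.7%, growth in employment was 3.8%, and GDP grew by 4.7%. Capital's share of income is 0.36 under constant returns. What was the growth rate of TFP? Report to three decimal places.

Labor's share = 1 − 0.36 = 0.64.
Physical capital: 0.36 × 7.7 = 2.772 pp.
Employment: 0.64 × 3.8 = 2.432 pp.
TFP growth = 4.7 − 5.204 = -0.504%.

-0.504%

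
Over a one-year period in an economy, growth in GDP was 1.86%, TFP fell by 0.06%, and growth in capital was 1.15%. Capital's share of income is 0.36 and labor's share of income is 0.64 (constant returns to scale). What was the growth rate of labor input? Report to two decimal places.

Labor's share = 1 − 0.36 = 0.64.
gY = gA + 0.36×1.15 + 0.64×g.
0.64×g = 1.86 + 0.06 − 0.414 = 1.506.
g = 1.506 / 0.64 = 2.3531%.

2.35%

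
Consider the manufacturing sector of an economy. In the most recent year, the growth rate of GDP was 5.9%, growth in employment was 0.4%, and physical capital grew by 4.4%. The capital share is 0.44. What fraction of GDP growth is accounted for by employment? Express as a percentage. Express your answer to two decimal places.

Employment accounted for 3.80% of growth.

Labor's share = 1 − 0.44 = 0.56.
Employment contributed 0.56 × 0.4 = 0.224 pp.
Share of growth = 0.224 / 5.9 × 100 = 3.7966%.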